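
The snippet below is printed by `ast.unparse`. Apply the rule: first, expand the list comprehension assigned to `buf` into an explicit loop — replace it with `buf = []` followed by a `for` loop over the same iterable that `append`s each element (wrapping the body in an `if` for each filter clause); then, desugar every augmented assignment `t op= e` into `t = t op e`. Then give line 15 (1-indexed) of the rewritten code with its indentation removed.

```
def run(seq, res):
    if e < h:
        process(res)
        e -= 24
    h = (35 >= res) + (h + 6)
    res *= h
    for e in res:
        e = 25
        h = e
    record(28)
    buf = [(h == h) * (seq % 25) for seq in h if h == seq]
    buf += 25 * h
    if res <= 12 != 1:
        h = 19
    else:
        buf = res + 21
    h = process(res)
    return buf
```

buf = buf + 25 * h

Transformed code:
def run(seq, res):
    if e < h:
        process(res)
        e = e - 24
    h = (35 >= res) + (h + 6)
    res = res * h
    for e in res:
        e = 25
        h = e
    record(28)
    buf = []
    for seq in h:
        if h == seq:
            buf.append((h == h) * (seq % 25))
    buf = buf + 25 * h
    if res <= 12 != 1:
        h = 19
    else:
        buf = res + 21
    h = process(res)
    return buf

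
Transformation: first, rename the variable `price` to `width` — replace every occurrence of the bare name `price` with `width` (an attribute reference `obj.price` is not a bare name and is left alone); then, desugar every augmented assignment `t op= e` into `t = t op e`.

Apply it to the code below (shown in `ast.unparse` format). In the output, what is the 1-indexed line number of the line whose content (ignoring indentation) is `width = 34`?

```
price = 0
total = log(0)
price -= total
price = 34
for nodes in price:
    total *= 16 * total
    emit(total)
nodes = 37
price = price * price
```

4

Transformed code:
width = 0
total = log(0)
width = width - total
width = 34
for nodes in width:
    total = total * (16 * total)
    emit(total)
nodes = 37
width = width * width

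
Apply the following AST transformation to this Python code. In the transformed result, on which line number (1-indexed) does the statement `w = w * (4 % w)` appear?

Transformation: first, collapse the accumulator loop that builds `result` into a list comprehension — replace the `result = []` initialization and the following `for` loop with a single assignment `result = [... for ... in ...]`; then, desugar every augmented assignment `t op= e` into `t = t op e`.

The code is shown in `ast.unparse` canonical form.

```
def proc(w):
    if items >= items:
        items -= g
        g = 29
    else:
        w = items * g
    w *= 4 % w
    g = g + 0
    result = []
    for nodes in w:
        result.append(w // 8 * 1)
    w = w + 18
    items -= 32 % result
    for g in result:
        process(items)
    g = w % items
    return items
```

Transformed code:
def proc(w):
    if items >= items:
        items = items - g
        g = 29
    else:
        w = items * g
    w = w * (4 % w)
    g = g + 0
    result = [w // 8 * 1 for nodes in w]
    w = w + 18
    items = items - 32 % result
    for g in result:
        process(items)
    g = w % items
    return items

7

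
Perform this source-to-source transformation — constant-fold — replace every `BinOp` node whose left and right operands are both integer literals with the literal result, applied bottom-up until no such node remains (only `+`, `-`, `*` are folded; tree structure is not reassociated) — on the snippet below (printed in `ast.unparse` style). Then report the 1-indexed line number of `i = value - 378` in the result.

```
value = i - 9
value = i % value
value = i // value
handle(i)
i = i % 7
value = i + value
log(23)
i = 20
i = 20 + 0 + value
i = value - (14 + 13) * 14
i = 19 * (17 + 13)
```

10

Transformed code:
value = i - 9
value = i % value
value = i // value
handle(i)
i = i % 7
value = i + value
log(23)
i = 20
i = 20 + value
i = value - 378
i = 570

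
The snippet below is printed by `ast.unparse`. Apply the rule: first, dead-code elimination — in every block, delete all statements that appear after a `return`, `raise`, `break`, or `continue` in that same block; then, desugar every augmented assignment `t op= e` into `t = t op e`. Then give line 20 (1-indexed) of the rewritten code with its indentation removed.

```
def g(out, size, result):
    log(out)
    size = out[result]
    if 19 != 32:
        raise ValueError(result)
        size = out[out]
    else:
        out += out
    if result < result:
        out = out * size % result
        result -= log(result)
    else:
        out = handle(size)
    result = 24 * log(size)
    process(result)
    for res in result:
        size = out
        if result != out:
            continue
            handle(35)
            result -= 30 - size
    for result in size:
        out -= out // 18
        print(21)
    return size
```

out = out - out // 18

Transformed code:
def g(out, size, result):
    log(out)
    size = out[result]
    if 19 != 32:
        raise ValueError(result)
    else:
        out = out + out
    if result < result:
        out = out * size % result
        result = result - log(result)
    else:
        out = handle(size)
    result = 24 * log(size)
    process(result)
    for res in result:
        size = out
        if result != out:
            continue
    for result in size:
        out = out - out // 18
        print(21)
    return size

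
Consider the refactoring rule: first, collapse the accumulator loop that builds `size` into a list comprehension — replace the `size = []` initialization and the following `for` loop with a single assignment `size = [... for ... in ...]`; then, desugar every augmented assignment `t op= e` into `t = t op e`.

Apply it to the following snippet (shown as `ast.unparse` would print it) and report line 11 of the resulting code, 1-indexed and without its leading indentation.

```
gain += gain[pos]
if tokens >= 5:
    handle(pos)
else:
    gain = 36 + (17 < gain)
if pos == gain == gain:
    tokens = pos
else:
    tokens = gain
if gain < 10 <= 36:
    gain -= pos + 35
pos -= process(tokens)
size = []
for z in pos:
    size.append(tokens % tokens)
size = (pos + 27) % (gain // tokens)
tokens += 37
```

Transformed code:
gain = gain + gain[pos]
if tokens >= 5:
    handle(pos)
else:
    gain = 36 + (17 < gain)
if pos == gain == gain:
    tokens = pos
else:
    tokens = gain
if gain < 10 <= 36:
    gain = gain - (pos + 35)
pos = pos - process(tokens)
size = [tokens % tokens for z in pos]
size = (pos + 27) % (gain // tokens)
tokens = tokens + 37

gain = gain - (pos + 35)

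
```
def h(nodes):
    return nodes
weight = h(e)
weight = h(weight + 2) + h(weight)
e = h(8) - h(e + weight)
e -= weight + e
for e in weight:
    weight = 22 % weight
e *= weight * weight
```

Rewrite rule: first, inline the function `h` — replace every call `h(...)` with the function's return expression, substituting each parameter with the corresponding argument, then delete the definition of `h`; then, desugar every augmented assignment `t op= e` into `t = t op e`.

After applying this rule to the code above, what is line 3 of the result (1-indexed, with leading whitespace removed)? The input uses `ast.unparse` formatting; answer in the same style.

Transformed code:
weight = e
weight = weight + 2 + weight
e = 8 - (e + weight)
e = e - (weight + e)
for e in weight:
    weight = 22 % weight
e = e * (weight * weight)

e = 8 - (e + weight)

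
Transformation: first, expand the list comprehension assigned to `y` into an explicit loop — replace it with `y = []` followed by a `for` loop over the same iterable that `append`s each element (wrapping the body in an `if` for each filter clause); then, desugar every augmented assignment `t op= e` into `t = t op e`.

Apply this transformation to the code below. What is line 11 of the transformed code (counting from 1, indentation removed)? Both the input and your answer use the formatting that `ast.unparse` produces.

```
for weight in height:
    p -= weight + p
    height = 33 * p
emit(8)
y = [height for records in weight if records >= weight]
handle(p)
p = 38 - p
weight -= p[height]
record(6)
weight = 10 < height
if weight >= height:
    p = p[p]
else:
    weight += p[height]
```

weight = weight - p[height]

Transformed code:
for weight in height:
    p = p - (weight + p)
    height = 33 * p
emit(8)
y = []
for records in weight:
    if records >= weight:
        y.append(height)
handle(p)
p = 38 - p
weight = weight - p[height]
record(6)
weight = 10 < height
if weight >= height:
    p = p[p]
else:
    weight = weight + p[height]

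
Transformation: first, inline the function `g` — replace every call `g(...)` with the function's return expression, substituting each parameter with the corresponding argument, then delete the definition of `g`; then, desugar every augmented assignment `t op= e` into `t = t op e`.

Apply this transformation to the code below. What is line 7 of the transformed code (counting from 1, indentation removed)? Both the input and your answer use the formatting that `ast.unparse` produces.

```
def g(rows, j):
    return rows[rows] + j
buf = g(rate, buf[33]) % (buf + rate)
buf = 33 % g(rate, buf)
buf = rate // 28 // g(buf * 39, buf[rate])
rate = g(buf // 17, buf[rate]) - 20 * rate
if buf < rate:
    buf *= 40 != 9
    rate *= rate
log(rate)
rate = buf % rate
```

Transformed code:
buf = (rate[rate] + buf[33]) % (buf + rate)
buf = 33 % (rate[rate] + buf)
buf = rate // 28 // ((buf * 39)[buf * 39] + buf[rate])
rate = (buf // 17)[buf // 17] + buf[rate] - 20 * rate
if buf < rate:
    buf = buf * (40 != 9)
    rate = rate * rate
log(rate)
rate = buf % rate

rate = rate * rate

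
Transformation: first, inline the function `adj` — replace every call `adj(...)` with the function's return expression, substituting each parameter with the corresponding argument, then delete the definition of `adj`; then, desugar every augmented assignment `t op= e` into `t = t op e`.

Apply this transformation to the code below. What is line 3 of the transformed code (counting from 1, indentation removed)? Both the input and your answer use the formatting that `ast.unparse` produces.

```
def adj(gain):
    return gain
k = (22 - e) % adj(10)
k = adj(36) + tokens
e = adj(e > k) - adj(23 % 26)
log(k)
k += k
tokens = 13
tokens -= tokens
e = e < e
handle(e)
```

e = (e > k) - 23 % 26

Transformed code:
k = (22 - e) % 10
k = 36 + tokens
e = (e > k) - 23 % 26
log(k)
k = k + k
tokens = 13
tokens = tokens - tokens
e = e < e
handle(e)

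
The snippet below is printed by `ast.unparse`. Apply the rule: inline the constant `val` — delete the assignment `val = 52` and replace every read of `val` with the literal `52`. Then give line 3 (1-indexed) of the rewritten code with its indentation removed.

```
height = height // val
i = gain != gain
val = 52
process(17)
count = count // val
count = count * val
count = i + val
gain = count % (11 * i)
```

Transformed code:
height = height // 52
i = gain != gain
process(17)
count = count // 52
count = count * 52
count = i + 52
gain = count % (11 * i)

process(17)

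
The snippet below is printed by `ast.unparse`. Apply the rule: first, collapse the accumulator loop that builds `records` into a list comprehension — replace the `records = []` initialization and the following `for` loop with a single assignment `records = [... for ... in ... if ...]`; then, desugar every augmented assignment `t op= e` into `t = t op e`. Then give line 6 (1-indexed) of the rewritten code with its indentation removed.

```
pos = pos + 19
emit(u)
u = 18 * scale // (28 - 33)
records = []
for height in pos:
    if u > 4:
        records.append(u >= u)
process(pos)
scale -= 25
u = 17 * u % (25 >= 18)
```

scale = scale - 25

Transformed code:
pos = pos + 19
emit(u)
u = 18 * scale // (28 - 33)
records = [u >= u for height in pos if u > 4]
process(pos)
scale = scale - 25
u = 17 * u % (25 >= 18)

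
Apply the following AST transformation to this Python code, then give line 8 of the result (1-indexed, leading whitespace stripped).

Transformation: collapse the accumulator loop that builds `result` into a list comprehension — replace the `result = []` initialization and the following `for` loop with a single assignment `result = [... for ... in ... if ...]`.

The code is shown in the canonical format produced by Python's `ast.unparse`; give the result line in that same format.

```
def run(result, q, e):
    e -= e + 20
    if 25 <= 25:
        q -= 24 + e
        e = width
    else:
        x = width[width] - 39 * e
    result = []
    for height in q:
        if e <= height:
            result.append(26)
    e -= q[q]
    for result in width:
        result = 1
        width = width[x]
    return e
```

Transformed code:
def run(result, q, e):
    e -= e + 20
    if 25 <= 25:
        q -= 24 + e
        e = width
    else:
        x = width[width] - 39 * e
    result = [26 for height in q if e <= height]
    e -= q[q]
    for result in width:
        result = 1
        width = width[x]
    return e

result = [26 for height in q if e <= height]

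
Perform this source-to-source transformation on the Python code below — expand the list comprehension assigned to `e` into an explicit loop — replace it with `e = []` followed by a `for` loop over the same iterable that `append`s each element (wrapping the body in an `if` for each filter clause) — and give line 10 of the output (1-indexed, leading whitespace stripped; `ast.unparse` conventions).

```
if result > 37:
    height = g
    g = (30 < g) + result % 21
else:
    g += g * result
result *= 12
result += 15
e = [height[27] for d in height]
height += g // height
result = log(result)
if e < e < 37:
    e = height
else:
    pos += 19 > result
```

e.append(height[27])

Transformed code:
if result > 37:
    height = g
    g = (30 < g) + result % 21
else:
    g += g * result
result *= 12
result += 15
e = []
for d in height:
    e.append(height[27])
height += g // height
result = log(result)
if e < e < 37:
    e = height
else:
    pos += 19 > result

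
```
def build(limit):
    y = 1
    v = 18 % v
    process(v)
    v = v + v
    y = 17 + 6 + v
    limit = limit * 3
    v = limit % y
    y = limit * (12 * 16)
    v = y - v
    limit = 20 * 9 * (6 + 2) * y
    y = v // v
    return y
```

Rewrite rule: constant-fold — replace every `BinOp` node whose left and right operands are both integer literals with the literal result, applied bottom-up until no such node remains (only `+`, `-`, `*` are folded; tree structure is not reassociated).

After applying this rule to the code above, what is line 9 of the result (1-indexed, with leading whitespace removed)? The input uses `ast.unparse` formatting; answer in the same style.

y = limit * 192

Transformed code:
def build(limit):
    y = 1
    v = 18 % v
    process(v)
    v = v + v
    y = 23 + v
    limit = limit * 3
    v = limit % y
    y = limit * 192
    v = y - v
    limit = 1440 * y
    y = v // v
    return y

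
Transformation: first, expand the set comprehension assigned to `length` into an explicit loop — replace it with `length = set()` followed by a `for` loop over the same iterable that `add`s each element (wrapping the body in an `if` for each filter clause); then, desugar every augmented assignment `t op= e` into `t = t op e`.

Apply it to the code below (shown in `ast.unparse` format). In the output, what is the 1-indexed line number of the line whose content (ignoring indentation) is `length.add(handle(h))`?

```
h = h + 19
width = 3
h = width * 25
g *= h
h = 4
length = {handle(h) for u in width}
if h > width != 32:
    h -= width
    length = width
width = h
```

Transformed code:
h = h + 19
width = 3
h = width * 25
g = g * h
h = 4
length = set()
for u in width:
    length.add(handle(h))
if h > width != 32:
    h = h - width
    length = width
width = h

8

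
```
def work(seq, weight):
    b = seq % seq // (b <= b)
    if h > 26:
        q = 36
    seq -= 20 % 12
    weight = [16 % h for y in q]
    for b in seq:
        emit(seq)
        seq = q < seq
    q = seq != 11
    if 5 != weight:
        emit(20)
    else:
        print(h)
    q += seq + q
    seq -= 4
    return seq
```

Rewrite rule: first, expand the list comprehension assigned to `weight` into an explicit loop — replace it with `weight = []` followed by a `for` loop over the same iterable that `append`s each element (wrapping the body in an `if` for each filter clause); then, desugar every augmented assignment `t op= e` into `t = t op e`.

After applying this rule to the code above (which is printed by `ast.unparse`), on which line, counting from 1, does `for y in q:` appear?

Transformed code:
def work(seq, weight):
    b = seq % seq // (b <= b)
    if h > 26:
        q = 36
    seq = seq - 20 % 12
    weight = []
    for y in q:
        weight.append(16 % h)
    for b in seq:
        emit(seq)
        seq = q < seq
    q = seq != 11
    if 5 != weight:
        emit(20)
    else:
        print(h)
    q = q + (seq + q)
    seq = seq - 4
    return seq

7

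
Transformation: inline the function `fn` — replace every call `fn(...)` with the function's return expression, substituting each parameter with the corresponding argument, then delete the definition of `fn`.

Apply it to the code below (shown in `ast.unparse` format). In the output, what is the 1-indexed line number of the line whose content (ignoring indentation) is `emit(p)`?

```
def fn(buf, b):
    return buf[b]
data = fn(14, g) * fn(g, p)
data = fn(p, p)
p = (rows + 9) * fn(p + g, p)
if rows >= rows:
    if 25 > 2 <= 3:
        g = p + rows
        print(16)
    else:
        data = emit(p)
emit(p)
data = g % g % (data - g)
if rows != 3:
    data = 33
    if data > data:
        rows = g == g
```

Transformed code:
data = 14[g] * g[p]
data = p[p]
p = (rows + 9) * (p + g)[p]
if rows >= rows:
    if 25 > 2 <= 3:
        g = p + rows
        print(16)
    else:
        data = emit(p)
emit(p)
data = g % g % (data - g)
if rows != 3:
    data = 33
    if data > data:
        rows = g == g

10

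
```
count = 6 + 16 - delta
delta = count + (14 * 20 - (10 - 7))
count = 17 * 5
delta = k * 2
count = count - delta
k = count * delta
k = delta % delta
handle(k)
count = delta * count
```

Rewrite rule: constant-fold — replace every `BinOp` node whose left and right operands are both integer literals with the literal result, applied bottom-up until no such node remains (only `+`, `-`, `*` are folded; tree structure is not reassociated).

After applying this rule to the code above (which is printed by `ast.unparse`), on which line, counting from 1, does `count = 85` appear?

3

Transformed code:
count = 22 - delta
delta = count + 277
count = 85
delta = k * 2
count = count - delta
k = count * delta
k = delta % delta
handle(k)
count = delta * count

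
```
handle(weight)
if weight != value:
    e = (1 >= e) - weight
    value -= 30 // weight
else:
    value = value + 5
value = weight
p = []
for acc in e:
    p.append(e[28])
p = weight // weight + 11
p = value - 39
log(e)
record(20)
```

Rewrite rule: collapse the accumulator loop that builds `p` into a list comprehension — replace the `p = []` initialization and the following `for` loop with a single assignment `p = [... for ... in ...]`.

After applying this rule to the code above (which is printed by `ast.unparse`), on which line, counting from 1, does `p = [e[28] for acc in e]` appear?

Transformed code:
handle(weight)
if weight != value:
    e = (1 >= e) - weight
    value -= 30 // weight
else:
    value = value + 5
value = weight
p = [e[28] for acc in e]
p = weight // weight + 11
p = value - 39
log(e)
record(20)

8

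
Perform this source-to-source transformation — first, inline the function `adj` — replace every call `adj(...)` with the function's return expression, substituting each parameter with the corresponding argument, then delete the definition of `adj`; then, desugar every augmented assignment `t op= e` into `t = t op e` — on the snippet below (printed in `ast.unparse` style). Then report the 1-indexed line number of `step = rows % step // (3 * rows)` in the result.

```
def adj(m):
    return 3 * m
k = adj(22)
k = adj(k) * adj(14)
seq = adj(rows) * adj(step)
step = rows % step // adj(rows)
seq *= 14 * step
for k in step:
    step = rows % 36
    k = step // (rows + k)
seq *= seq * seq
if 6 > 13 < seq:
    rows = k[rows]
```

4

Transformed code:
k = 3 * 22
k = 3 * k * (3 * 14)
seq = 3 * rows * (3 * step)
step = rows % step // (3 * rows)
seq = seq * (14 * step)
for k in step:
    step = rows % 36
    k = step // (rows + k)
seq = seq * (seq * seq)
if 6 > 13 < seq:
    rows = k[rows]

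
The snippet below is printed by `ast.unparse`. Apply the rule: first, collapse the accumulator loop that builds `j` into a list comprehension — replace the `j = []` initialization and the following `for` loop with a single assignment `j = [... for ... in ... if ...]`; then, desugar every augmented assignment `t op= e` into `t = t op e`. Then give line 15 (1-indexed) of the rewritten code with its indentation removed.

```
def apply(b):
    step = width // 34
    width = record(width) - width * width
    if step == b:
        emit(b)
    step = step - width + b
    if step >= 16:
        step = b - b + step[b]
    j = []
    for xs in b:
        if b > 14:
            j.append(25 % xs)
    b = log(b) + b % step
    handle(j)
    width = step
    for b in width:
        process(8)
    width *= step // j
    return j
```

Transformed code:
def apply(b):
    step = width // 34
    width = record(width) - width * width
    if step == b:
        emit(b)
    step = step - width + b
    if step >= 16:
        step = b - b + step[b]
    j = [25 % xs for xs in b if b > 14]
    b = log(b) + b % step
    handle(j)
    width = step
    for b in width:
        process(8)
    width = width * (step // j)
    return j

width = width * (step // j)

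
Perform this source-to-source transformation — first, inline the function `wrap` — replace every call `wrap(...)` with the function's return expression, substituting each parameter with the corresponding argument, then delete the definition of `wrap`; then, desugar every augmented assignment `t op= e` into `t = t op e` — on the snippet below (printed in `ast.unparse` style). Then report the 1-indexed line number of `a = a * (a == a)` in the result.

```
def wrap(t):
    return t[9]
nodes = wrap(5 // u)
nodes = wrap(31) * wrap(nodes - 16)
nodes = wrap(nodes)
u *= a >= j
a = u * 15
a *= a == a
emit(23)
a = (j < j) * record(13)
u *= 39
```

6

Transformed code:
nodes = (5 // u)[9]
nodes = 31[9] * (nodes - 16)[9]
nodes = nodes[9]
u = u * (a >= j)
a = u * 15
a = a * (a == a)
emit(23)
a = (j < j) * record(13)
u = u * 39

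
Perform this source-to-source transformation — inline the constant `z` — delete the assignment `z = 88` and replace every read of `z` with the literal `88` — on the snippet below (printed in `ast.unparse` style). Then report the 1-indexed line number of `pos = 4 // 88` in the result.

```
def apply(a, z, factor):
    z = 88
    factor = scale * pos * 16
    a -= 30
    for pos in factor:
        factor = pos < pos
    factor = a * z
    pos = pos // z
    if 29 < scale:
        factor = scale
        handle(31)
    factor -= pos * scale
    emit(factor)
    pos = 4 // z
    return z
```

Transformed code:
def apply(a, z, factor):
    factor = scale * pos * 16
    a -= 30
    for pos in factor:
        factor = pos < pos
    factor = a * 88
    pos = pos // 88
    if 29 < scale:
        factor = scale
        handle(31)
    factor -= pos * scale
    emit(factor)
    pos = 4 // 88
    return 88

13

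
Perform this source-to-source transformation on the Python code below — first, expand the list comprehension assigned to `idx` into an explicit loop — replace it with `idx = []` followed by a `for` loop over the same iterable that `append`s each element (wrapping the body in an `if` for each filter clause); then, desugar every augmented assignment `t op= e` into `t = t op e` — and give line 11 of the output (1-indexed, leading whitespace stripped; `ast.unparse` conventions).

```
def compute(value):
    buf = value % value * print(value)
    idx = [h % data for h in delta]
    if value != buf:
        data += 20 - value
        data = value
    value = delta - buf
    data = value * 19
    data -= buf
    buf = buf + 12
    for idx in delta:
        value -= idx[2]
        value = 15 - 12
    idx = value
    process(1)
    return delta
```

Transformed code:
def compute(value):
    buf = value % value * print(value)
    idx = []
    for h in delta:
        idx.append(h % data)
    if value != buf:
        data = data + (20 - value)
        data = value
    value = delta - buf
    data = value * 19
    data = data - buf
    buf = buf + 12
    for idx in delta:
        value = value - idx[2]
        value = 15 - 12
    idx = value
    process(1)
    return delta

data = data - buf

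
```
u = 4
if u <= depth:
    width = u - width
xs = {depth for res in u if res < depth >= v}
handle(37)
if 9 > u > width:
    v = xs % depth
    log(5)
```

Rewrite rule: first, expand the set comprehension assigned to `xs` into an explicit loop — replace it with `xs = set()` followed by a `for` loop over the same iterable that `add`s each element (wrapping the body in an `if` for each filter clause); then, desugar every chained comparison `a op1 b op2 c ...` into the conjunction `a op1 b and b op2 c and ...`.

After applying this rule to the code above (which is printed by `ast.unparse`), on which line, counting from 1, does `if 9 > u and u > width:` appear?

9

Transformed code:
u = 4
if u <= depth:
    width = u - width
xs = set()
for res in u:
    if res < depth and depth >= v:
        xs.add(depth)
handle(37)
if 9 > u and u > width:
    v = xs % depth
    log(5)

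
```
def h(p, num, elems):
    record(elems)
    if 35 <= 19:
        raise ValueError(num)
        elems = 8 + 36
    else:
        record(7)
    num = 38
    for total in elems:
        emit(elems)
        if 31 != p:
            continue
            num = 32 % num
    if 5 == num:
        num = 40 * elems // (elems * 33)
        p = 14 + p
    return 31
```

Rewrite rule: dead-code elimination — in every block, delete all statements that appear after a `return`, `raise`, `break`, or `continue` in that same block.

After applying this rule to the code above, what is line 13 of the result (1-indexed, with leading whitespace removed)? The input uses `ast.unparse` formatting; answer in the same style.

num = 40 * elems // (elems * 33)

Transformed code:
def h(p, num, elems):
    record(elems)
    if 35 <= 19:
        raise ValueError(num)
    else:
        record(7)
    num = 38
    for total in elems:
        emit(elems)
        if 31 != p:
            continue
    if 5 == num:
        num = 40 * elems // (elems * 33)
        p = 14 + p
    return 31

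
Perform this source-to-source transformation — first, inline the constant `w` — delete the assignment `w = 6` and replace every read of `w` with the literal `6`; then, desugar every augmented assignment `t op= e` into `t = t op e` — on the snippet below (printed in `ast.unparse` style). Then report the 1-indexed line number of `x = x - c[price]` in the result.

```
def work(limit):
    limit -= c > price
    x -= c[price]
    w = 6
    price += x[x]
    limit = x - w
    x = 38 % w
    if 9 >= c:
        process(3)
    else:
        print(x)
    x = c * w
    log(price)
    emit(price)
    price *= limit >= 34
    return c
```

3

Transformed code:
def work(limit):
    limit = limit - (c > price)
    x = x - c[price]
    price = price + x[x]
    limit = x - 6
    x = 38 % 6
    if 9 >= c:
        process(3)
    else:
        print(x)
    x = c * 6
    log(price)
    emit(price)
    price = price * (limit >= 34)
    return c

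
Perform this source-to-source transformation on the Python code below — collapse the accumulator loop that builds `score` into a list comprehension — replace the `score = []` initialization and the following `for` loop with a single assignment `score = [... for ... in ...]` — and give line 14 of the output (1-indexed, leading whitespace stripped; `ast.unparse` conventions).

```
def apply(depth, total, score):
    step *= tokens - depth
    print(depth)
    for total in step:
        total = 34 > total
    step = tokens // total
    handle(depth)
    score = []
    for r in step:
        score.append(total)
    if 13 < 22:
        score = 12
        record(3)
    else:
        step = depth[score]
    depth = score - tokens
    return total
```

Transformed code:
def apply(depth, total, score):
    step *= tokens - depth
    print(depth)
    for total in step:
        total = 34 > total
    step = tokens // total
    handle(depth)
    score = [total for r in step]
    if 13 < 22:
        score = 12
        record(3)
    else:
        step = depth[score]
    depth = score - tokens
    return total

depth = score - tokens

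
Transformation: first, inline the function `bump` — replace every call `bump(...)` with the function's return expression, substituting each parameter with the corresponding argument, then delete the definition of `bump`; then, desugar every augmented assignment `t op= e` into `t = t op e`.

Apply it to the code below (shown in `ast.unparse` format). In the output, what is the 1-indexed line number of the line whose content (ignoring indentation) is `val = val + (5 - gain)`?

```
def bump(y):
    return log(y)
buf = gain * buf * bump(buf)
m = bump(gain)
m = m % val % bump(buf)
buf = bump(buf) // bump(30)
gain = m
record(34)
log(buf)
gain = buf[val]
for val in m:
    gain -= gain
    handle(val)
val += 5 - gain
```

12

Transformed code:
buf = gain * buf * log(buf)
m = log(gain)
m = m % val % log(buf)
buf = log(buf) // log(30)
gain = m
record(34)
log(buf)
gain = buf[val]
for val in m:
    gain = gain - gain
    handle(val)
val = val + (5 - gain)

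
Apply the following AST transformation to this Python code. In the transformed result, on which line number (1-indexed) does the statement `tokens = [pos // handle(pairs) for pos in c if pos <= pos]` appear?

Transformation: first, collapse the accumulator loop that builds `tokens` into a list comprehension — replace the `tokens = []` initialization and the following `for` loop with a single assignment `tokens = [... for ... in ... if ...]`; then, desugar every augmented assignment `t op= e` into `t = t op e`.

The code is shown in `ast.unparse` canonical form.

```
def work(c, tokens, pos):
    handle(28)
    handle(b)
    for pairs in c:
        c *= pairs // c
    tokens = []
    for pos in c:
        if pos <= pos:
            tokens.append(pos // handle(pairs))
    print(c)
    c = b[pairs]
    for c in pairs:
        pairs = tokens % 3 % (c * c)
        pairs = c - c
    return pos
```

Transformed code:
def work(c, tokens, pos):
    handle(28)
    handle(b)
    for pairs in c:
        c = c * (pairs // c)
    tokens = [pos // handle(pairs) for pos in c if pos <= pos]
    print(c)
    c = b[pairs]
    for c in pairs:
        pairs = tokens % 3 % (c * c)
        pairs = c - c
    return pos

6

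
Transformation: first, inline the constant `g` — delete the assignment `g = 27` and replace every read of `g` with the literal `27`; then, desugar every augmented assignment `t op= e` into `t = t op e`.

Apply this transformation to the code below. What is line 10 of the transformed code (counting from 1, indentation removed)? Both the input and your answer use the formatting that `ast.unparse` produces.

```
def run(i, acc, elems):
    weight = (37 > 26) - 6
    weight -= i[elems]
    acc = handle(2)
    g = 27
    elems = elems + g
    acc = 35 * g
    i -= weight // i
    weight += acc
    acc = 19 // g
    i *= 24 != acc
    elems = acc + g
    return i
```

Transformed code:
def run(i, acc, elems):
    weight = (37 > 26) - 6
    weight = weight - i[elems]
    acc = handle(2)
    elems = elems + 27
    acc = 35 * 27
    i = i - weight // i
    weight = weight + acc
    acc = 19 // 27
    i = i * (24 != acc)
    elems = acc + 27
    return i

i = i * (24 != acc)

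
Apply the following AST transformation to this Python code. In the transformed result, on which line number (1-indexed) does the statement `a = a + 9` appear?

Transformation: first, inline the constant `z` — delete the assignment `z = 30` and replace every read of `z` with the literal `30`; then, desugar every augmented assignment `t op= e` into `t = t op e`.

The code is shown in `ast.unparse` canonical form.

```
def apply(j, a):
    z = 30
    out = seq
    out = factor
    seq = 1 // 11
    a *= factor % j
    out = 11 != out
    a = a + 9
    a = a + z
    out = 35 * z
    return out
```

7

Transformed code:
def apply(j, a):
    out = seq
    out = factor
    seq = 1 // 11
    a = a * (factor % j)
    out = 11 != out
    a = a + 9
    a = a + 30
    out = 35 * 30
    return out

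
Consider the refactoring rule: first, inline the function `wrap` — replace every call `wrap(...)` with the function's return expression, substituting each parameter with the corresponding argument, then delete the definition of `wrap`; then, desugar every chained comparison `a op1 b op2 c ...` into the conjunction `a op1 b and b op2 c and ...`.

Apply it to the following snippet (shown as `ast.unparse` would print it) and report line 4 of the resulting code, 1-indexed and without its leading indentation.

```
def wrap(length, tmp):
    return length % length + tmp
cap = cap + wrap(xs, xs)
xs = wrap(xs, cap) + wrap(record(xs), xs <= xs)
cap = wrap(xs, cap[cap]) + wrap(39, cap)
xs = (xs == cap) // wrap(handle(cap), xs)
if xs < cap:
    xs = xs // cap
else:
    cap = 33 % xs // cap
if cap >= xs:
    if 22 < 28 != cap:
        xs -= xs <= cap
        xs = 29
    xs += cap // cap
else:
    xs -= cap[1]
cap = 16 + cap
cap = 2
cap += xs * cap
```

xs = (xs == cap) // (handle(cap) % handle(cap) + xs)

Transformed code:
cap = cap + (xs % xs + xs)
xs = xs % xs + cap + (record(xs) % record(xs) + (xs <= xs))
cap = xs % xs + cap[cap] + (39 % 39 + cap)
xs = (xs == cap) // (handle(cap) % handle(cap) + xs)
if xs < cap:
    xs = xs // cap
else:
    cap = 33 % xs // cap
if cap >= xs:
    if 22 < 28 and 28 != cap:
        xs -= xs <= cap
        xs = 29
    xs += cap // cap
else:
    xs -= cap[1]
cap = 16 + cap
cap = 2
cap += xs * cap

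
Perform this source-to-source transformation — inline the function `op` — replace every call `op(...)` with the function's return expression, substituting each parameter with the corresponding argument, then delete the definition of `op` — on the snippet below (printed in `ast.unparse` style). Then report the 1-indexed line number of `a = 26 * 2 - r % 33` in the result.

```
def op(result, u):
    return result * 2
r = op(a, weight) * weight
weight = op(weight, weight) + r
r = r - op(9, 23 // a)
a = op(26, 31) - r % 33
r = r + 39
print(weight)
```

Transformed code:
r = a * 2 * weight
weight = weight * 2 + r
r = r - 9 * 2
a = 26 * 2 - r % 33
r = r + 39
print(weight)

4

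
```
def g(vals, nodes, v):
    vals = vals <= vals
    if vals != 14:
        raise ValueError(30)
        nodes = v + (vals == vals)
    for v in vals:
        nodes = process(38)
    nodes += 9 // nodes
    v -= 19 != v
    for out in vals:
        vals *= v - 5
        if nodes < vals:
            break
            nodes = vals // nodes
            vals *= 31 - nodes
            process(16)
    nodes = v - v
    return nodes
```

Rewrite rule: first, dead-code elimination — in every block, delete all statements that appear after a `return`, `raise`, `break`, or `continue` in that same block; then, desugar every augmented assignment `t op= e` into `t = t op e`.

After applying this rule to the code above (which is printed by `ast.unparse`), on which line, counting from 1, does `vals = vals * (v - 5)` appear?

Transformed code:
def g(vals, nodes, v):
    vals = vals <= vals
    if vals != 14:
        raise ValueError(30)
    for v in vals:
        nodes = process(38)
    nodes = nodes + 9 // nodes
    v = v - (19 != v)
    for out in vals:
        vals = vals * (v - 5)
        if nodes < vals:
            break
    nodes = v - v
    return nodes

10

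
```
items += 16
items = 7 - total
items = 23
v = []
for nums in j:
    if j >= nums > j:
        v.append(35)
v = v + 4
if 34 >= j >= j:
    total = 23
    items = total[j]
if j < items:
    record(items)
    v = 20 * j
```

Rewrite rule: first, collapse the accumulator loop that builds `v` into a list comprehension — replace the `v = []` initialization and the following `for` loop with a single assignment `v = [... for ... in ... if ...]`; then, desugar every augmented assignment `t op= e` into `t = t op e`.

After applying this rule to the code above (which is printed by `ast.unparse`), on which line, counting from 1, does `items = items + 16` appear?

1

Transformed code:
items = items + 16
items = 7 - total
items = 23
v = [35 for nums in j if j >= nums > j]
v = v + 4
if 34 >= j >= j:
    total = 23
    items = total[j]
if j < items:
    record(items)
    v = 20 * j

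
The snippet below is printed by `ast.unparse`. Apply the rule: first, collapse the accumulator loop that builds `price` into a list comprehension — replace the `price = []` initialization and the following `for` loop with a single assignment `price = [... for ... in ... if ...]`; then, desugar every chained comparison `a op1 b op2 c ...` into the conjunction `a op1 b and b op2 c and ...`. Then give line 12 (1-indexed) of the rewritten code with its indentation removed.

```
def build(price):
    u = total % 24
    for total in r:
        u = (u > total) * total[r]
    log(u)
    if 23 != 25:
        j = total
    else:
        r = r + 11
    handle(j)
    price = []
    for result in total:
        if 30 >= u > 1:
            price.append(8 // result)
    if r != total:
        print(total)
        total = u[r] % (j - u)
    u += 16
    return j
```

Transformed code:
def build(price):
    u = total % 24
    for total in r:
        u = (u > total) * total[r]
    log(u)
    if 23 != 25:
        j = total
    else:
        r = r + 11
    handle(j)
    price = [8 // result for result in total if 30 >= u and u > 1]
    if r != total:
        print(total)
        total = u[r] % (j - u)
    u += 16
    return j

if r != total:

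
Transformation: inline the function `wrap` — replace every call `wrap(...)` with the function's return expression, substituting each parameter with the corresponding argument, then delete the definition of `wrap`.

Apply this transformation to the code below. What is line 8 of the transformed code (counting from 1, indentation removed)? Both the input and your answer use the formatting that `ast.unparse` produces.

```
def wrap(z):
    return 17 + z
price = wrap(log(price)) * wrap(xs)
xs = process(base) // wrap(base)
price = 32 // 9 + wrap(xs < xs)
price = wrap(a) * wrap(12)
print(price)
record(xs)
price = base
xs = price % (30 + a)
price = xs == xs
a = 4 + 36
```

xs = price % (30 + a)

Transformed code:
price = (17 + log(price)) * (17 + xs)
xs = process(base) // (17 + base)
price = 32 // 9 + (17 + (xs < xs))
price = (17 + a) * (17 + 12)
print(price)
record(xs)
price = base
xs = price % (30 + a)
price = xs == xs
a = 4 + 36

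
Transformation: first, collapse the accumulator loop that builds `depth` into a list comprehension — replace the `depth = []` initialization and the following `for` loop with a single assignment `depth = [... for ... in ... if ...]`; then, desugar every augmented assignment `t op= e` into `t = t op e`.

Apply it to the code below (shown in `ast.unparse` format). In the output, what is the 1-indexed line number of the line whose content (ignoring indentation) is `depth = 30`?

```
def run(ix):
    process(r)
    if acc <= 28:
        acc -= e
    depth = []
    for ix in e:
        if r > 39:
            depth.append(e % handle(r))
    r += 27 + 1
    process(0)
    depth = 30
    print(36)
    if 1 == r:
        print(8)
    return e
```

8

Transformed code:
def run(ix):
    process(r)
    if acc <= 28:
        acc = acc - e
    depth = [e % handle(r) for ix in e if r > 39]
    r = r + (27 + 1)
    process(0)
    depth = 30
    print(36)
    if 1 == r:
        print(8)
    return e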